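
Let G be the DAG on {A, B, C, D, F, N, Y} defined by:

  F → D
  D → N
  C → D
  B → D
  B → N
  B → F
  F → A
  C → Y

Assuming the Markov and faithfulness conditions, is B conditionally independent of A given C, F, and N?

There are 3 undirected paths between B and A; checking each against the conditioning set {C, F, N}:
Path 1: B → N ← D ← F → A
  F is a fork here and F is conditioned on, so the path is blocked at F.
Path 2: B → F → A
  F is a chain here and F is conditioned on, so the path is blocked at F.
Path 3: B → D ← F → A
  F is a fork here and F is conditioned on, so the path is blocked at F.
Every path is blocked, so B and A are d-separated given {C, F, N}.

Yes — B and A are d-separated given {C, F, N}.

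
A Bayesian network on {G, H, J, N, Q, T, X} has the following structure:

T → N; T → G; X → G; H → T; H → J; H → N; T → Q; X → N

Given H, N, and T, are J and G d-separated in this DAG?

Yes

Enumerating the 4 paths from J to G and testing each for blocking by {H, N, T}:
Path 1: J ← H → N ← T → G
  H is a fork here and H is conditioned on, so the path is blocked at H.
Path 2: J ← H → N ← X → G
  H is a fork here and H is conditioned on, so the path is blocked at H.
Path 3: J ← H → T → N ← X → G
  H is a fork here and H is conditioned on, so the path is blocked at H.
Path 4: J ← H → T → G
  H is a fork here and H is conditioned on, so the path is blocked at H.
Since every path is blocked, d-separation holds.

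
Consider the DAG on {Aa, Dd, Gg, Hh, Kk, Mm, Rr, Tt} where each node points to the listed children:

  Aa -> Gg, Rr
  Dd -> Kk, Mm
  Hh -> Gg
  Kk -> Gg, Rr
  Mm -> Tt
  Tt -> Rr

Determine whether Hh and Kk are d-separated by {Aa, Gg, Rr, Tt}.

No

We examine all 3 paths between Hh and Kk:
Path 1: Hh → Gg ← Kk
  Gg is a collider and Gg is conditioned on, which opens it — no node blocks this path, so it is active.
Path 2: Hh → Gg ← Aa → Rr ← Kk
  Aa is a fork here and Aa is conditioned on, so the path is blocked at Aa.
Path 3: Hh → Gg ← Aa → Rr ← Tt ← Mm ← Dd → Kk
  Aa is a fork here and Aa is conditioned on, so the path is blocked at Aa.
Because an active path exists, Hh and Kk are not d-separated.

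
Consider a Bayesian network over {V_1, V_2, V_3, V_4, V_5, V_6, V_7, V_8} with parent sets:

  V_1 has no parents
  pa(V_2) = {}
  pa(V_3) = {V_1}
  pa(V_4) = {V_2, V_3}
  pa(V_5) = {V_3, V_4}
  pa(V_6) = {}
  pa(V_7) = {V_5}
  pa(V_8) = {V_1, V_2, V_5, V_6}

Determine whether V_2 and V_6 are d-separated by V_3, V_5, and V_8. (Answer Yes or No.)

No

5 paths connect V_2 and V_6; each must be blocked for d-separation to hold:
Path 1: V_2 → V_4 → V_5 ← V_3 ← V_1 → V_8 ← V_6
  V_3 is a chain here and V_3 is conditioned on, so the path is blocked at V_3.
Path 2: V_2 → V_4 → V_5 → V_8 ← V_6
  V_5 is a chain here and V_5 is conditioned on, so the path is blocked at V_5.
Path 3: V_2 → V_4 ← V_3 ← V_1 → V_8 ← V_6
  V_3 is a chain here and V_3 is conditioned on, so the path is blocked at V_3.
Path 4: V_2 → V_4 ← V_3 → V_5 → V_8 ← V_6
  V_3 is a fork here and V_3 is conditioned on, so the path is blocked at V_3.
Path 5: V_2 → V_8 ← V_6
  V_8 is a collider and V_8 is conditioned on, which opens it — no node blocks this path, so it is active.
Since the path V_2 → V_8 ← V_6 is active, V_2 and V_6 are not d-separated given {V_3, V_5, V_8}.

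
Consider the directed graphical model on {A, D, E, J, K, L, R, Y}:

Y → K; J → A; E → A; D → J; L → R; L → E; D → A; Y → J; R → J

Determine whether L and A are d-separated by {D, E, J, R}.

Yes

We examine all 3 paths between L and A:
Path 1: L → E → A
  E is a chain here and E is conditioned on, so the path is blocked at E.
Path 2: L → R → J → A
  R is a chain here and R is conditioned on, so the path is blocked at R.
Path 3: L → R → J ← D → A
  R is a chain here and R is conditioned on, so the path is blocked at R.
Since every path is blocked, d-separation holds.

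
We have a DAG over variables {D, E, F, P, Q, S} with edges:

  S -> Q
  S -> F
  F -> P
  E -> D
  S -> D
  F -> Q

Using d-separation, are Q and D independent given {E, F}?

2 paths connect Q and D; each must be blocked for d-separation to hold:
  1. Q ← F ← S → D — F:chain[blocks]; S:fork[open] ⇒ blocked
  2. Q ← S → D — S:fork[open] ⇒ active
Because an active path exists, Q and D are not d-separated.

No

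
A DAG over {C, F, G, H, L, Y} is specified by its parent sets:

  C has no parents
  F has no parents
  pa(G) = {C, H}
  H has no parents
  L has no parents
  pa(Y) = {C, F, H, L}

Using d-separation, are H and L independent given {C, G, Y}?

Enumerating the 2 paths from H to L and testing each for blocking by {C, G, Y}:
  1. H → G ← C → Y ← L — G:collider[open]; C:fork[blocks]; Y:collider[open] ⇒ blocked
  2. H → Y ← L — Y:collider[open] ⇒ active
Because an active path exists, H and L are not d-separated.

No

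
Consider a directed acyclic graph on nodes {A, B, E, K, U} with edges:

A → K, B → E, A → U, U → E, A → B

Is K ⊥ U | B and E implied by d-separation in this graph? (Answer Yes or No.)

No

Enumerating the 2 paths from K to U and testing each for blocking by {B, E}:
Path 1: K ← A → B → E ← U
  B is a chain here and B is conditioned on, so the path is blocked at B.
Path 2: K ← A → U
  A is a fork and A is not conditioned on — no node blocks this path, so it is active.
At least one path is unblocked, so d-separation fails.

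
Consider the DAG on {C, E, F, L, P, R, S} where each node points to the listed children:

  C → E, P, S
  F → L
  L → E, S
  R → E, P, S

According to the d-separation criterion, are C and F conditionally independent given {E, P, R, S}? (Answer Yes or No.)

Enumerating the 6 paths from C to F and testing each for blocking by {E, P, R, S}:
Path 1: C → S ← R → E ← L ← F
  R is a fork here and R is conditioned on, so the path is blocked at R.
Path 2: C → S ← L ← F
  S is a collider and S is conditioned on, which opens it; L is a chain and L is not conditioned on — no node blocks this path, so it is active.
Path 3: C → P ← R → S ← L ← F
  R is a fork here and R is conditioned on, so the path is blocked at R.
Path 4: C → P ← R → E ← L ← F
  R is a fork here and R is conditioned on, so the path is blocked at R.
Path 5: C → E ← R → S ← L ← F
  R is a fork here and R is conditioned on, so the path is blocked at R.
Path 6: C → E ← L ← F
  E is a collider and E is conditioned on, which opens it; L is a chain and L is not conditioned on — no node blocks this path, so it is active.
Since the path C → S ← L ← F is active, C and F are not d-separated given {E, P, R, S}.

No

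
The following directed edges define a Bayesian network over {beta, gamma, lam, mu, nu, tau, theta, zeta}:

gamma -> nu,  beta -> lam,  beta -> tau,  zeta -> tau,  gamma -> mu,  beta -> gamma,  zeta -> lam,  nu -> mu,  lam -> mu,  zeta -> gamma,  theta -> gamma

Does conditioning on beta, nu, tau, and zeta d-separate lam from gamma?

We examine all 6 paths between lam and gamma:
Path 1: lam ← zeta → tau ← beta → gamma
  zeta is a fork here and zeta is conditioned on, so the path is blocked at zeta.
Path 2: lam ← zeta → gamma
  zeta is a fork here and zeta is conditioned on, so the path is blocked at zeta.
Path 3: lam ← beta → tau ← zeta → gamma
  beta is a fork here and beta is conditioned on, so the path is blocked at beta.
Path 4: lam ← beta → gamma
  beta is a fork here and beta is conditioned on, so the path is blocked at beta.
Path 5: lam → mu ← gamma
  mu is a collider here and neither mu nor any of its descendants is conditioned on, so the collider stays closed — the path is blocked at mu.
Path 6: lam → mu ← nu ← gamma
  mu is a collider here and neither mu nor any of its descendants is conditioned on, so the collider stays closed — the path is blocked at mu.
All paths are blocked; lam ⊥ gamma | {beta, nu, tau, zeta} holds.

Yes — lam and gamma are d-separated given {beta, nu, tau, zeta}.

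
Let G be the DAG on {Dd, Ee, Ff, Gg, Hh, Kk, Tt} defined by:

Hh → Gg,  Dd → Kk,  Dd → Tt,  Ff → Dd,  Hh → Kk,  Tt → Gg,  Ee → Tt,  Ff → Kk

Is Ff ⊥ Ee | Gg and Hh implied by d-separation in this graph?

We examine all 4 paths between Ff and Ee:
Path 1: Ff → Kk ← Hh → Gg ← Tt ← Ee
  Kk is a collider here and neither Kk nor any of its descendants is conditioned on, so the collider stays closed — the path is blocked at Kk.
Path 2: Ff → Kk ← Dd → Tt ← Ee
  Kk is a collider here and neither Kk nor any of its descendants is conditioned on, so the collider stays closed — the path is blocked at Kk.
Path 3: Ff → Dd → Tt ← Ee
  Dd is a chain and Dd is not conditioned on; Tt is a collider and its descendant Gg is conditioned on, which opens it — no node blocks this path, so it is active.
Path 4: Ff → Dd → Kk ← Hh → Gg ← Tt ← Ee
  Kk is a collider here and neither Kk nor any of its descendants is conditioned on, so the collider stays closed — the path is blocked at Kk.
Because an active path exists, Ff and Ee are not d-separated.

No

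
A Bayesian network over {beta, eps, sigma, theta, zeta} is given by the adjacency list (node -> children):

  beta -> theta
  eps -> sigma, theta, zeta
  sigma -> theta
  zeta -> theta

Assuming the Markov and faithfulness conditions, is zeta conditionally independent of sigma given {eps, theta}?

We examine all 4 paths between zeta and sigma:
  1. zeta ← eps → sigma — eps:fork[blocks] ⇒ blocked
  2. zeta ← eps → theta ← sigma — eps:fork[blocks]; theta:collider[open] ⇒ blocked
  3. zeta → theta ← sigma — theta:collider[open] ⇒ active
  4. zeta → theta ← eps → sigma — theta:collider[open]; eps:fork[blocks] ⇒ blocked
At least one path is unblocked, so d-separation fails.

No — zeta and sigma are not d-separated given {eps, theta}.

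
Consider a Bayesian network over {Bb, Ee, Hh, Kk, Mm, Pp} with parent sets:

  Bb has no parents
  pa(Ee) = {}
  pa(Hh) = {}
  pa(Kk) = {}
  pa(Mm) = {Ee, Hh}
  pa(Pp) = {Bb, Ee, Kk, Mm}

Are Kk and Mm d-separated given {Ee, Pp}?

Enumerating the 2 paths from Kk to Mm and testing each for blocking by {Ee, Pp}:
Path 1: Kk → Pp ← Ee → Mm
  Ee is a fork here and Ee is conditioned on, so the path is blocked at Ee.
Path 2: Kk → Pp ← Mm
  Pp is a collider and Pp is conditioned on, which opens it — no node blocks this path, so it is active.
At least one path is unblocked, so d-separation fails.

No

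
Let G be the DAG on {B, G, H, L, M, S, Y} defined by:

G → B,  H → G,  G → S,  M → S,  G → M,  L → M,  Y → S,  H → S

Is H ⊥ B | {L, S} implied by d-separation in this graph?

3 paths connect H and B; each must be blocked for d-separation to hold:
Path 1: H → S ← M ← G → B
  S is a collider and S is conditioned on, which opens it; M is a chain and M is not conditioned on; G is a fork and G is not conditioned on — no node blocks this path, so it is active.
Path 2: H → S ← G → B
  S is a collider and S is conditioned on, which opens it; G is a fork and G is not conditioned on — no node blocks this path, so it is active.
Path 3: H → G → B
  G is a chain and G is not conditioned on — no node blocks this path, so it is active.
At least one path is unblocked, so d-separation fails.

No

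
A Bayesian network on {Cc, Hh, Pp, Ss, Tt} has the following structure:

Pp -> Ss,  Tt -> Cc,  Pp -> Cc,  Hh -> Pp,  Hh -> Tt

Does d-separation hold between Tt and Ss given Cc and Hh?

We examine all 2 paths between Tt and Ss:
  1. Tt → Cc ← Pp → Ss — Cc:collider[open]; Pp:fork[open] ⇒ active
  2. Tt ← Hh → Pp → Ss — Hh:fork[blocks]; Pp:chain[open] ⇒ blocked
Since the path Tt → Cc ← Pp → Ss is active, Tt and Ss are not d-separated given {Cc, Hh}.

No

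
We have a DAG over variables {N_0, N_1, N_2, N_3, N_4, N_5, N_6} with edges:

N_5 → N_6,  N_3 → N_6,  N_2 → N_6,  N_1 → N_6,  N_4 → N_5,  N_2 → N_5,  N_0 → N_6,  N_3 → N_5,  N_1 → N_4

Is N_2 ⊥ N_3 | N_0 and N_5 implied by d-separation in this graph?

No

We examine all 6 paths between N_2 and N_3:
Path 1: N_2 → N_6 ← N_1 → N_4 → N_5 ← N_3
  N_6 is a collider here and neither N_6 nor any of its descendants is conditioned on, so the collider stays closed — the path is blocked at N_6.
Path 2: N_2 → N_6 ← N_3
  N_6 is a collider here and neither N_6 nor any of its descendants is conditioned on, so the collider stays closed — the path is blocked at N_6.
Path 3: N_2 → N_6 ← N_5 ← N_3
  N_6 is a collider here and neither N_6 nor any of its descendants is conditioned on, so the collider stays closed — the path is blocked at N_6.
Path 4: N_2 → N_5 → N_6 ← N_3
  N_5 is a chain here and N_5 is conditioned on, so the path is blocked at N_5.
Path 5: N_2 → N_5 ← N_4 ← N_1 → N_6 ← N_3
  N_6 is a collider here and neither N_6 nor any of its descendants is conditioned on, so the collider stays closed — the path is blocked at N_6.
Path 6: N_2 → N_5 ← N_3
  N_5 is a collider and N_5 is conditioned on, which opens it — no node blocks this path, so it is active.
At least one path is unblocked, so d-separation fails.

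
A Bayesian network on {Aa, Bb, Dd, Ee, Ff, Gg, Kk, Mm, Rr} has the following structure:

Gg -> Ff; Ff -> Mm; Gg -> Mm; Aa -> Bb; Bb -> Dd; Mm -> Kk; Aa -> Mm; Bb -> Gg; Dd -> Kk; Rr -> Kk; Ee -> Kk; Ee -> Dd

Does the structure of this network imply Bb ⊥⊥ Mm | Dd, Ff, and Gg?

No — Bb and Mm are not d-separated given {Dd, Ff, Gg}.

Enumerating the 5 paths from Bb to Mm and testing each for blocking by {Dd, Ff, Gg}:
  1. Bb → Gg → Mm — Gg:chain[blocks] ⇒ blocked
  2. Bb → Gg → Ff → Mm — Gg:chain[blocks]; Ff:chain[blocks] ⇒ blocked
  3. Bb → Dd ← Ee → Kk ← Mm — Dd:collider[open]; Ee:fork[open]; Kk:collider[blocks] ⇒ blocked
  4. Bb → Dd → Kk ← Mm — Dd:chain[blocks]; Kk:collider[blocks] ⇒ blocked
  5. Bb ← Aa → Mm — Aa:fork[open] ⇒ active
Because an active path exists, Bb and Mm are not d-separated.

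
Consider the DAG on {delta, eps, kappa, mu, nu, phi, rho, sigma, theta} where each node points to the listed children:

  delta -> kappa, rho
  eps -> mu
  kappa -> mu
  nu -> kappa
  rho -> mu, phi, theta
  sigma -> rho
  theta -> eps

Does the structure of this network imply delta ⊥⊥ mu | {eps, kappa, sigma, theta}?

No

Enumerating the 3 paths from delta to mu and testing each for blocking by {eps, kappa, sigma, theta}:
Path 1: delta → rho → theta → eps → mu
  theta is a chain here and theta is conditioned on, so the path is blocked at theta.
Path 2: delta → rho → mu
  rho is a chain and rho is not conditioned on — no node blocks this path, so it is active.
Path 3: delta → kappa → mu
  kappa is a chain here and kappa is conditioned on, so the path is blocked at kappa.
Because an active path exists, delta and mu are not d-separated.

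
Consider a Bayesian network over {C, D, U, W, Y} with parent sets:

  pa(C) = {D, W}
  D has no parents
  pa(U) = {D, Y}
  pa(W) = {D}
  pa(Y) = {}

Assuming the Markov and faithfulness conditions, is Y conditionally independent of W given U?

No

Enumerating the 2 paths from Y to W and testing each for blocking by {U}:
Path 1: Y → U ← D → W
  U is a collider and U is conditioned on, which opens it; D is a fork and D is not conditioned on — no node blocks this path, so it is active.
Path 2: Y → U ← D → C ← W
  C is a collider here and neither C nor any of its descendants is conditioned on, so the collider stays closed — the path is blocked at C.
Since the path Y → U ← D → W is active, Y and W are not d-separated given {U}.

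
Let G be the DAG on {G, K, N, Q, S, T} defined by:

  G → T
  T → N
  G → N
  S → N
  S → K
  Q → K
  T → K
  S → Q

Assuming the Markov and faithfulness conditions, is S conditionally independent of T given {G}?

Enumerating the 4 paths from S to T and testing each for blocking by {G}:
Path 1: S → K ← T
  K is a collider here and neither K nor any of its descendants is conditioned on, so the collider stays closed — the path is blocked at K.
Path 2: S → Q → K ← T
  K is a collider here and neither K nor any of its descendants is conditioned on, so the collider stays closed — the path is blocked at K.
Path 3: S → N ← G → T
  N is a collider here and neither N nor any of its descendants is conditioned on, so the collider stays closed — the path is blocked at N.
Path 4: S → N ← T
  N is a collider here and neither N nor any of its descendants is conditioned on, so the collider stays closed — the path is blocked at N.
Every path is blocked, so S and T are d-separated given {G}.

Yes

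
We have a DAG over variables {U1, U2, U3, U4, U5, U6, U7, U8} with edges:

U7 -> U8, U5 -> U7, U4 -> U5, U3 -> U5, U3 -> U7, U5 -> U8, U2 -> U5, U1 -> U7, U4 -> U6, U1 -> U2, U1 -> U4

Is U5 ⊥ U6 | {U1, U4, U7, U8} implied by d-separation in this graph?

5 paths connect U5 and U6; each must be blocked for d-separation to hold:
  1. U5 → U8 ← U7 ← U1 → U4 → U6 — U8:collider[open]; U7:chain[blocks]; U1:fork[blocks]; U4:chain[blocks] ⇒ blocked
  2. U5 ← U2 ← U1 → U4 → U6 — U2:chain[open]; U1:fork[blocks]; U4:chain[blocks] ⇒ blocked
  3. U5 ← U4 → U6 — U4:fork[blocks] ⇒ blocked
  4. U5 ← U3 → U7 ← U1 → U4 → U6 — U3:fork[open]; U7:collider[open]; U1:fork[blocks]; U4:chain[blocks] ⇒ blocked
  5. U5 → U7 ← U1 → U4 → U6 — U7:collider[open]; U1:fork[blocks]; U4:chain[blocks] ⇒ blocked
Since every path is blocked, d-separation holds.

Yes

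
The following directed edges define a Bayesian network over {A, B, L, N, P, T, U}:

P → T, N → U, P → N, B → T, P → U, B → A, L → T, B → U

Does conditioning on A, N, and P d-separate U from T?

No — U and T are not d-separated given {A, N, P}.

Enumerating the 3 paths from U to T and testing each for blocking by {A, N, P}:
Path 1: U ← N ← P → T
  N is a chain here and N is conditioned on, so the path is blocked at N.
Path 2: U ← P → T
  P is a fork here and P is conditioned on, so the path is blocked at P.
Path 3: U ← B → T
  B is a fork and B is not conditioned on — no node blocks this path, so it is active.
Because an active path exists, U and T are not d-separated.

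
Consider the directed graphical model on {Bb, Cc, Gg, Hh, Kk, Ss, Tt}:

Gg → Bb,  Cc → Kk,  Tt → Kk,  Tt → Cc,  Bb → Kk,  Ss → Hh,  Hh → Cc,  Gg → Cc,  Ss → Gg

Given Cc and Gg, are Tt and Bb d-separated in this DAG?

Yes

Enumerating the 6 paths from Tt to Bb and testing each for blocking by {Cc, Gg}:
Path 1: Tt → Kk ← Cc ← Gg → Bb
  Kk is a collider here and neither Kk nor any of its descendants is conditioned on, so the collider stays closed — the path is blocked at Kk.
Path 2: Tt → Kk ← Cc ← Hh ← Ss → Gg → Bb
  Kk is a collider here and neither Kk nor any of its descendants is conditioned on, so the collider stays closed — the path is blocked at Kk.
Path 3: Tt → Kk ← Bb
  Kk is a collider here and neither Kk nor any of its descendants is conditioned on, so the collider stays closed — the path is blocked at Kk.
Path 4: Tt → Cc ← Gg → Bb
  Gg is a fork here and Gg is conditioned on, so the path is blocked at Gg.
Path 5: Tt → Cc → Kk ← Bb
  Cc is a chain here and Cc is conditioned on, so the path is blocked at Cc.
Path 6: Tt → Cc ← Hh ← Ss → Gg → Bb
  Gg is a chain here and Gg is conditioned on, so the path is blocked at Gg.
Every path is blocked, so Tt and Bb are d-separated given {Cc, Gg}.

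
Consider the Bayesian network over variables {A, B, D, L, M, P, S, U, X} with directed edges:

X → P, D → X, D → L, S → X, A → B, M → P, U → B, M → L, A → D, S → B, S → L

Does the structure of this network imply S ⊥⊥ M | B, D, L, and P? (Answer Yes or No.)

We examine all 6 paths between S and M:
Path 1: S → B ← A → D → X → P ← M
  D is a chain here and D is conditioned on, so the path is blocked at D.
Path 2: S → B ← A → D → L ← M
  D is a chain here and D is conditioned on, so the path is blocked at D.
Path 3: S → X → P ← M
  X is a chain and X is not conditioned on; P is a collider and P is conditioned on, which opens it — no node blocks this path, so it is active.
Path 4: S → X ← D → L ← M
  D is a fork here and D is conditioned on, so the path is blocked at D.
Path 5: S → L ← M
  L is a collider and L is conditioned on, which opens it — no node blocks this path, so it is active.
Path 6: S → L ← D → X → P ← M
  D is a fork here and D is conditioned on, so the path is blocked at D.
Because an active path exists, S and M are not d-separated.

No — S and M are not d-separated given {B, D, L, P}.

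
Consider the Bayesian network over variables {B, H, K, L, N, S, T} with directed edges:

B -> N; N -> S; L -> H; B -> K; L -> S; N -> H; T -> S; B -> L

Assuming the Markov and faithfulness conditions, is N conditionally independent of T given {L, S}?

No

Enumerating the 3 paths from N to T and testing each for blocking by {L, S}:
Path 1: N → H ← L → S ← T
  H is a collider here and neither H nor any of its descendants is conditioned on, so the collider stays closed — the path is blocked at H.
Path 2: N ← B → L → S ← T
  L is a chain here and L is conditioned on, so the path is blocked at L.
Path 3: N → S ← T
  S is a collider and S is conditioned on, which opens it — no node blocks this path, so it is active.
Since the path N → S ← T is active, N and T are not d-separated given {L, S}.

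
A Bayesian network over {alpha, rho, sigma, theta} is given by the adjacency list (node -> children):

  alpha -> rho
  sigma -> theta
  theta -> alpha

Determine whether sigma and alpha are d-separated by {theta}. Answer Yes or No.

Only one path connects sigma and alpha:
Path 1: sigma → theta → alpha
  theta is a chain here and theta is conditioned on, so the path is blocked at theta.
Since every path is blocked, d-separation holds.

Yes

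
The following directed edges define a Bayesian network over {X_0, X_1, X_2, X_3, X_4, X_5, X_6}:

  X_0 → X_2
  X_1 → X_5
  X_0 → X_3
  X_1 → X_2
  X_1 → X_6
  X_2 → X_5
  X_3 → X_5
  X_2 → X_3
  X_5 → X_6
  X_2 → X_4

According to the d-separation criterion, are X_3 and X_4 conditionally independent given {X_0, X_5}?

There are 5 undirected paths between X_3 and X_4; checking each against the conditioning set {X_0, X_5}:
Path 1: X_3 ← X_0 → X_2 → X_4
  X_0 is a fork here and X_0 is conditioned on, so the path is blocked at X_0.
Path 2: X_3 ← X_2 → X_4
  X_2 is a fork and X_2 is not conditioned on — no node blocks this path, so it is active.
Path 3: X_3 → X_5 ← X_1 → X_2 → X_4
  X_5 is a collider and X_5 is conditioned on, which opens it; X_1 is a fork and X_1 is not conditioned on; X_2 is a chain and X_2 is not conditioned on — no node blocks this path, so it is active.
Path 4: X_3 → X_5 ← X_2 → X_4
  X_5 is a collider and X_5 is conditioned on, which opens it; X_2 is a fork and X_2 is not conditioned on — no node blocks this path, so it is active.
Path 5: X_3 → X_5 → X_6 ← X_1 → X_2 → X_4
  X_5 is a chain here and X_5 is conditioned on, so the path is blocked at X_5.
Since the path X_3 ← X_2 → X_4 is active, X_3 and X_4 are not d-separated given {X_0, X_5}.

No — X_3 and X_4 are not d-separated given {X_0, X_5}.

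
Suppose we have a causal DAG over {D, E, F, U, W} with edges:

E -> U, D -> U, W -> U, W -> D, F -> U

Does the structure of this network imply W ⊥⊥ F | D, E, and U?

We examine all 2 paths between W and F:
Path 1: W → U ← F
  U is a collider and U is conditioned on, which opens it — no node blocks this path, so it is active.
Path 2: W → D → U ← F
  D is a chain here and D is conditioned on, so the path is blocked at D.
At least one path is unblocked, so d-separation fails.

No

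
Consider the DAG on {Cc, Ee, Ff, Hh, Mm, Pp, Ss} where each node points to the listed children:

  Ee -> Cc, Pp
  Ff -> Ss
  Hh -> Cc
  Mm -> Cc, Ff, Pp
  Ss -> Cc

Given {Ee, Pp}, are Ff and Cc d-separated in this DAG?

No

There are 3 undirected paths between Ff and Cc; checking each against the conditioning set {Ee, Pp}:
  1. Ff ← Mm → Cc — Mm:fork[open] ⇒ active
  2. Ff ← Mm → Pp ← Ee → Cc — Mm:fork[open]; Pp:collider[open]; Ee:fork[blocks] ⇒ blocked
  3. Ff → Ss → Cc — Ss:chain[open] ⇒ active
Because an active path exists, Ff and Cc are not d-separated.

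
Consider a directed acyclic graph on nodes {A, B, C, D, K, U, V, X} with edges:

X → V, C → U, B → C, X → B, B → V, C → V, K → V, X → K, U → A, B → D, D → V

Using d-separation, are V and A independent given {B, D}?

No

There are 5 undirected paths between V and A; checking each against the conditioning set {B, D}:
Path 1: V ← D ← B → C → U → A
  D is a chain here and D is conditioned on, so the path is blocked at D.
Path 2: V ← C → U → A
  C is a fork and C is not conditioned on; U is a chain and U is not conditioned on — no node blocks this path, so it is active.
Path 3: V ← X → B → C → U → A
  B is a chain here and B is conditioned on, so the path is blocked at B.
Path 4: V ← K ← X → B → C → U → A
  B is a chain here and B is conditioned on, so the path is blocked at B.
Path 5: V ← B → C → U → A
  B is a fork here and B is conditioned on, so the path is blocked at B.
Since the path V ← C → U → A is active, V and A are not d-separated given {B, D}.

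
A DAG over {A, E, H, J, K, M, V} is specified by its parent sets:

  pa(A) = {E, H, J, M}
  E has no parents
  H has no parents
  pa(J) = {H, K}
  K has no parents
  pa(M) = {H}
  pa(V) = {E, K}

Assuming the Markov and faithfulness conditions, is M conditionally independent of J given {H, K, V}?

Yes — M and J are d-separated given {H, K, V}.

We examine all 6 paths between M and J:
Path 1: M ← H → A ← E → V ← K → J
  H is a fork here and H is conditioned on, so the path is blocked at H.
Path 2: M ← H → A ← J
  H is a fork here and H is conditioned on, so the path is blocked at H.
Path 3: M ← H → J
  H is a fork here and H is conditioned on, so the path is blocked at H.
Path 4: M → A ← H → J
  A is a collider here and neither A nor any of its descendants is conditioned on, so the collider stays closed — the path is blocked at A.
Path 5: M → A ← E → V ← K → J
  A is a collider here and neither A nor any of its descendants is conditioned on, so the collider stays closed — the path is blocked at A.
Path 6: M → A ← J
  A is a collider here and neither A nor any of its descendants is conditioned on, so the collider stays closed — the path is blocked at A.
All paths are blocked; M ⊥ J | {H, K, V} holds.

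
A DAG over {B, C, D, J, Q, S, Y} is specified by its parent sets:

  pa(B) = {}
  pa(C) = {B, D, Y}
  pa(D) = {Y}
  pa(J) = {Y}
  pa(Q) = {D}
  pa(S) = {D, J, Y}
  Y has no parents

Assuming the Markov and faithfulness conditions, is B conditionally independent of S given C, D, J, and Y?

There are 6 undirected paths between B and S; checking each against the conditioning set {C, D, J, Y}:
  1. B → C ← Y → J → S — C:collider[open]; Y:fork[blocks]; J:chain[blocks] ⇒ blocked
  2. B → C ← Y → S — C:collider[open]; Y:fork[blocks] ⇒ blocked
  3. B → C ← Y → D → S — C:collider[open]; Y:fork[blocks]; D:chain[blocks] ⇒ blocked
  4. B → C ← D ← Y → J → S — C:collider[open]; D:chain[blocks]; Y:fork[blocks]; J:chain[blocks] ⇒ blocked
  5. B → C ← D ← Y → S — C:collider[open]; D:chain[blocks]; Y:fork[blocks] ⇒ blocked
  6. B → C ← D → S — C:collider[open]; D:fork[blocks] ⇒ blocked
Every path is blocked, so B and S are d-separated given {C, D, J, Y}.

Yes — B and S are d-separated given {C, D, J, Y}.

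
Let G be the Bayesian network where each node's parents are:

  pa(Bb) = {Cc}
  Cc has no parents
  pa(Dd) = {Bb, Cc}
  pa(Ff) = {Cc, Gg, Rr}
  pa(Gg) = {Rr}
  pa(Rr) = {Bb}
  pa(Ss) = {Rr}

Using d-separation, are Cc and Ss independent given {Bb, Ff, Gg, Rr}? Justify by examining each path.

Enumerating the 4 paths from Cc to Ss and testing each for blocking by {Bb, Ff, Gg, Rr}:
  1. Cc → Bb → Rr → Ss — Bb:chain[blocks]; Rr:chain[blocks] ⇒ blocked
  2. Cc → Ff ← Gg ← Rr → Ss — Ff:collider[open]; Gg:chain[blocks]; Rr:fork[blocks] ⇒ blocked
  3. Cc → Ff ← Rr → Ss — Ff:collider[open]; Rr:fork[blocks] ⇒ blocked
  4. Cc → Dd ← Bb → Rr → Ss — Dd:collider[blocks]; Bb:fork[blocks]; Rr:chain[blocks] ⇒ blocked
Since every path is blocked, d-separation holds.

Yes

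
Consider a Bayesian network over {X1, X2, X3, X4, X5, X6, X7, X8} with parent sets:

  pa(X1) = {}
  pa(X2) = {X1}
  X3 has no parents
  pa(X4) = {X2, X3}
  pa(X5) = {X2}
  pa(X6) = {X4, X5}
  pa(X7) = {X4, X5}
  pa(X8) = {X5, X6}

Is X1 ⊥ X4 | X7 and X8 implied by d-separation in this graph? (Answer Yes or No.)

4 paths connect X1 and X4; each must be blocked for d-separation to hold:
  1. X1 → X2 → X5 → X7 ← X4 — X2:chain[open]; X5:chain[open]; X7:collider[open] ⇒ active
  2. X1 → X2 → X5 → X8 ← X6 ← X4 — X2:chain[open]; X5:chain[open]; X8:collider[open]; X6:chain[open] ⇒ active
  3. X1 → X2 → X5 → X6 ← X4 — X2:chain[open]; X5:chain[open]; X6:collider[open] ⇒ active
  4. X1 → X2 → X4 — X2:chain[open] ⇒ active
At least one path is unblocked, so d-separation fails.

No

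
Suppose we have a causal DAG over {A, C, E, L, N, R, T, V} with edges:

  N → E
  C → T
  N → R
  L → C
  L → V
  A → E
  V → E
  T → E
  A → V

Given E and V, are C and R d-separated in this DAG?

No

Enumerating the 3 paths from C to R and testing each for blocking by {E, V}:
Path 1: C → T → E ← N → R
  T is a chain and T is not conditioned on; E is a collider and E is conditioned on, which opens it; N is a fork and N is not conditioned on — no node blocks this path, so it is active.
Path 2: C ← L → V → E ← N → R
  V is a chain here and V is conditioned on, so the path is blocked at V.
Path 3: C ← L → V ← A → E ← N → R
  L is a fork and L is not conditioned on; V is a collider and V is conditioned on, which opens it; A is a fork and A is not conditioned on; E is a collider and E is conditioned on, which opens it; N is a fork and N is not conditioned on — no node blocks this path, so it is active.
Because an active path exists, C and R are not d-separated.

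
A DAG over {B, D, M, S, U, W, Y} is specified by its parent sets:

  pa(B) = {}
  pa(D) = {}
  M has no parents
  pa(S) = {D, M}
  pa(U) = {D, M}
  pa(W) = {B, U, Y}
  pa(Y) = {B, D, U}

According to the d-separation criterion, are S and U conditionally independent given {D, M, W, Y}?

Yes — S and U are d-separated given {D, M, W, Y}.

Enumerating the 5 paths from S to U and testing each for blocking by {D, M, W, Y}:
Path 1: S ← D → U
  D is a fork here and D is conditioned on, so the path is blocked at D.
Path 2: S ← D → Y → W ← U
  D is a fork here and D is conditioned on, so the path is blocked at D.
Path 3: S ← D → Y ← U
  D is a fork here and D is conditioned on, so the path is blocked at D.
Path 4: S ← D → Y ← B → W ← U
  D is a fork here and D is conditioned on, so the path is blocked at D.
Path 5: S ← M → U
  M is a fork here and M is conditioned on, so the path is blocked at M.
All paths are blocked; S ⊥ U | {D, M, W, Y} holds.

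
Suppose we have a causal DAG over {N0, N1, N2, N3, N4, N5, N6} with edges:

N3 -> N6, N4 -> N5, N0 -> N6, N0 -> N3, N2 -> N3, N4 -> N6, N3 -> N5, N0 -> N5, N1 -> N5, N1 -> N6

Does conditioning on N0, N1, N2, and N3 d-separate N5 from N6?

Enumerating the 6 paths from N5 to N6 and testing each for blocking by {N0, N1, N2, N3}:
Path 1: N5 ← N4 → N6
  N4 is a fork and N4 is not conditioned on — no node blocks this path, so it is active.
Path 2: N5 ← N3 → N6
  N3 is a fork here and N3 is conditioned on, so the path is blocked at N3.
Path 3: N5 ← N3 ← N0 → N6
  N3 is a chain here and N3 is conditioned on, so the path is blocked at N3.
Path 4: N5 ← N1 → N6
  N1 is a fork here and N1 is conditioned on, so the path is blocked at N1.
Path 5: N5 ← N0 → N3 → N6
  N0 is a fork here and N0 is conditioned on, so the path is blocked at N0.
Path 6: N5 ← N0 → N6
  N0 is a fork here and N0 is conditioned on, so the path is blocked at N0.
At least one path is unblocked, so d-separation fails.

No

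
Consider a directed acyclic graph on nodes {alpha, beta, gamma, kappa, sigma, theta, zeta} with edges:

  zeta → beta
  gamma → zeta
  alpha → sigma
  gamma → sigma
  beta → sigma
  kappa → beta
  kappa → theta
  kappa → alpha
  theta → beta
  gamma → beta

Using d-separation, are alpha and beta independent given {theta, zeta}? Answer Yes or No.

Enumerating the 5 paths from alpha to beta and testing each for blocking by {theta, zeta}:
  1. alpha → sigma ← beta — sigma:collider[blocks] ⇒ blocked
  2. alpha → sigma ← gamma → beta — sigma:collider[blocks]; gamma:fork[open] ⇒ blocked
  3. alpha → sigma ← gamma → zeta → beta — sigma:collider[blocks]; gamma:fork[open]; zeta:chain[blocks] ⇒ blocked
  4. alpha ← kappa → beta — kappa:fork[open] ⇒ active
  5. alpha ← kappa → theta → beta — kappa:fork[open]; theta:chain[blocks] ⇒ blocked
Since the path alpha ← kappa → beta is active, alpha and beta are not d-separated given {theta, zeta}.

No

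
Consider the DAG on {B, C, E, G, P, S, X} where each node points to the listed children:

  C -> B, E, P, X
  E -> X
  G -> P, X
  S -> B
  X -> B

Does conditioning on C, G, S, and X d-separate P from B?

Yes

There are 6 undirected paths between P and B; checking each against the conditioning set {C, G, S, X}:
Path 1: P ← C → E → X → B
  C is a fork here and C is conditioned on, so the path is blocked at C.
Path 2: P ← C → B
  C is a fork here and C is conditioned on, so the path is blocked at C.
Path 3: P ← C → X → B
  C is a fork here and C is conditioned on, so the path is blocked at C.
Path 4: P ← G → X ← C → B
  G is a fork here and G is conditioned on, so the path is blocked at G.
Path 5: P ← G → X ← E ← C → B
  G is a fork here and G is conditioned on, so the path is blocked at G.
Path 6: P ← G → X → B
  G is a fork here and G is conditioned on, so the path is blocked at G.
All paths are blocked; P ⊥ B | {C, G, S, X} holds.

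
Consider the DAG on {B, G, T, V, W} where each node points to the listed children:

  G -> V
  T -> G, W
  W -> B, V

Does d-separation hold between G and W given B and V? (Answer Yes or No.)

We examine all 2 paths between G and W:
Path 1: G ← T → W
  T is a fork and T is not conditioned on — no node blocks this path, so it is active.
Path 2: G → V ← W
  V is a collider and V is conditioned on, which opens it — no node blocks this path, so it is active.
At least one path is unblocked, so d-separation fails.

No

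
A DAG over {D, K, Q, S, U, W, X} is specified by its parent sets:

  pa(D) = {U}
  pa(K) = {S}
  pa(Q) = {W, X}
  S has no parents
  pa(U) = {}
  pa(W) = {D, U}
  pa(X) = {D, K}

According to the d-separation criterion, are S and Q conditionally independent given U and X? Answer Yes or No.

We examine all 3 paths between S and Q:
  1. S → K → X → Q — K:chain[open]; X:chain[blocks] ⇒ blocked
  2. S → K → X ← D ← U → W → Q — K:chain[open]; X:collider[open]; D:chain[open]; U:fork[blocks]; W:chain[open] ⇒ blocked
  3. S → K → X ← D → W → Q — K:chain[open]; X:collider[open]; D:fork[open]; W:chain[open] ⇒ active
At least one path is unblocked, so d-separation fails.

No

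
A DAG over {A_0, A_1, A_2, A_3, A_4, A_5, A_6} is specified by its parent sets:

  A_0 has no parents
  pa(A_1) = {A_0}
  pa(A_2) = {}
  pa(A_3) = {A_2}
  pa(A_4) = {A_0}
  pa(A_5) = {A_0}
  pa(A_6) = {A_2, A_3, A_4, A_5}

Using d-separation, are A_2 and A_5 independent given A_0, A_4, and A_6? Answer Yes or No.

No — A_2 and A_5 are not d-separated given {A_0, A_4, A_6}.

We examine all 4 paths between A_2 and A_5:
Path 1: A_2 → A_6 ← A_5
  A_6 is a collider and A_6 is conditioned on, which opens it — no node blocks this path, so it is active.
Path 2: A_2 → A_6 ← A_4 ← A_0 → A_5
  A_4 is a chain here and A_4 is conditioned on, so the path is blocked at A_4.
Path 3: A_2 → A_3 → A_6 ← A_5
  A_3 is a chain and A_3 is not conditioned on; A_6 is a collider and A_6 is conditioned on, which opens it — no node blocks this path, so it is active.
Path 4: A_2 → A_3 → A_6 ← A_4 ← A_0 → A_5
  A_4 is a chain here and A_4 is conditioned on, so the path is blocked at A_4.
Because an active path exists, A_2 and A_5 are not d-separated.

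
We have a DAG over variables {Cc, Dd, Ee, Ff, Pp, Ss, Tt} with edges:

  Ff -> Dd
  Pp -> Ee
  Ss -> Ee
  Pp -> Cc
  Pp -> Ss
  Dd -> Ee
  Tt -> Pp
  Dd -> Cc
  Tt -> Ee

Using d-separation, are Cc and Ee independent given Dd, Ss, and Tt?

No

Enumerating the 4 paths from Cc to Ee and testing each for blocking by {Dd, Ss, Tt}:
Path 1: Cc ← Pp → Ss → Ee
  Ss is a chain here and Ss is conditioned on, so the path is blocked at Ss.
Path 2: Cc ← Pp ← Tt → Ee
  Tt is a fork here and Tt is conditioned on, so the path is blocked at Tt.
Path 3: Cc ← Pp → Ee
  Pp is a fork and Pp is not conditioned on — no node blocks this path, so it is active.
Path 4: Cc ← Dd → Ee
  Dd is a fork here and Dd is conditioned on, so the path is blocked at Dd.
Since the path Cc ← Pp → Ee is active, Cc and Ee are not d-separated given {Dd, Ss, Tt}.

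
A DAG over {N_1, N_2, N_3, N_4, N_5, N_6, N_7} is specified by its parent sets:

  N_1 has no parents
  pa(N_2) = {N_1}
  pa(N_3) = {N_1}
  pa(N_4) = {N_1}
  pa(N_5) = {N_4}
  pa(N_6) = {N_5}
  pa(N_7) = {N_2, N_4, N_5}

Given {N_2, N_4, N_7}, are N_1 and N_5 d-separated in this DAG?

Yes

4 paths connect N_1 and N_5; each must be blocked for d-separation to hold:
  1. N_1 → N_4 → N_5 — N_4:chain[blocks] ⇒ blocked
  2. N_1 → N_4 → N_7 ← N_5 — N_4:chain[blocks]; N_7:collider[open] ⇒ blocked
  3. N_1 → N_2 → N_7 ← N_5 — N_2:chain[blocks]; N_7:collider[open] ⇒ blocked
  4. N_1 → N_2 → N_7 ← N_4 → N_5 — N_2:chain[blocks]; N_7:collider[open]; N_4:fork[blocks] ⇒ blocked
Since every path is blocked, d-separation holds.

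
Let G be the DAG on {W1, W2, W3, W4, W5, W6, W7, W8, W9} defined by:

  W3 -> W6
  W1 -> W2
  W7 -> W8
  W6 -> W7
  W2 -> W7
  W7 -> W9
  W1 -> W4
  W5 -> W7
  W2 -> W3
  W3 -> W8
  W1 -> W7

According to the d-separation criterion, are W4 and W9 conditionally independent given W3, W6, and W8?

There are 4 undirected paths between W4 and W9; checking each against the conditioning set {W3, W6, W8}:
  1. W4 ← W1 → W7 → W9 — W1:fork[open]; W7:chain[open] ⇒ active
  2. W4 ← W1 → W2 → W3 → W8 ← W7 → W9 — W1:fork[open]; W2:chain[open]; W3:chain[blocks]; W8:collider[open]; W7:fork[open] ⇒ blocked
  3. W4 ← W1 → W2 → W3 → W6 → W7 → W9 — W1:fork[open]; W2:chain[open]; W3:chain[blocks]; W6:chain[blocks]; W7:chain[open] ⇒ blocked
  4. W4 ← W1 → W2 → W7 → W9 — W1:fork[open]; W2:chain[open]; W7:chain[open] ⇒ active
Since the path W4 ← W1 → W7 → W9 is active, W4 and W9 are not d-separated given {W3, W6, W8}.

No — W4 and W9 are not d-separated given {W3, W6, W8}.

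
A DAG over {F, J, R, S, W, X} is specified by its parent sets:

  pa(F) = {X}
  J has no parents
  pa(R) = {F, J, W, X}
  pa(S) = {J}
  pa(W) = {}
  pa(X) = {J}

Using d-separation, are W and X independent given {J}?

Yes

Enumerating the 3 paths from W to X and testing each for blocking by {J}:
  1. W → R ← J → X — R:collider[blocks]; J:fork[blocks] ⇒ blocked
  2. W → R ← F ← X — R:collider[blocks]; F:chain[open] ⇒ blocked
  3. W → R ← X — R:collider[blocks] ⇒ blocked
Every path is blocked, so W and X are d-separated given {J}.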